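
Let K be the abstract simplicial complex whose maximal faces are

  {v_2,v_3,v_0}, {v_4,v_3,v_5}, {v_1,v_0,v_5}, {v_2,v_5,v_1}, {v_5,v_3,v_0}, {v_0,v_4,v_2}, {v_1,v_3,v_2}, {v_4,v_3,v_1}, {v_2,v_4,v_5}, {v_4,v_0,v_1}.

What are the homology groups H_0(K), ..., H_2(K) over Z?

H_0 = Z,  H_1 = Z/2Z,  H_2 = 0.

We work with the vertex ordering v_0 < v_1 < v_2 < v_3 < v_4 < v_5. The simplices of K, each written with vertices in increasing order, are:

  0-simplices (6): [v_0], [v_1], [v_2], [v_3], [v_4], [v_5]
  1-simplices (15): (15 of them)
  2-simplices (10): [v_0,v_1,v_4], [v_0,v_1,v_5], [v_0,v_2,v_3], [v_0,v_2,v_4], [v_0,v_3,v_5], [v_1,v_2,v_3], [v_1,v_2,v_5], [v_1,v_3,v_4], [v_2,v_4,v_5], [v_3,v_4,v_5]

so the chain groups are C_0 ≅ Z^6, C_1 ≅ Z^15, C_2 ≅ Z^10.

The boundary map ∂_1: C_1 → C_0 sends each edge [p,q] (with p < q) to q − p. For instance
  ∂[v_0,v_4] = [v_4] − [v_0].
As a 6×15 matrix over Z this has rank 5, with invariant factors (1,1,1,1,1).

∂_2: C_2 → C_1 sends each 2-simplex [p,q,r] to [q,r] − [p,r] + [p,q]. For instance
  ∂[v_3,v_4,v_5] = [v_4,v_5] − [v_3,v_5] + [v_3,v_4],
  ∂[v_0,v_2,v_4] = [v_2,v_4] − [v_0,v_4] + [v_0,v_2].
This gives a 15×10 integer matrix of rank 10; reducing to Smith normal form yields diagonal entries (1,1,1,1,1,1,1,1,1,2).

Computing H_k = (kernel of ∂_k) / (image of ∂_{k+1}):

  H_0: rank C_0 − rank ∂_1 = 6 − 5 = 1, and the invariant factors of ∂_1 are all 1, so H_0 ≅ Z.
  H_1: rank ker ∂_1 − rank ∂_2 = (15 − 5) − 10 = 0, and ∂_2 has invariant factor 2 > 1, so H_1 ≅ Z/2Z.
  H_2: rank ker ∂_2 − rank ∂_3 = (10 − 10) − 0 = 0, and there is no ∂_3, so H_2 ≅ 0.

As a check, the Euler characteristic is 6 − 15 + 10 = 1, which agrees with 1 − 0 + 0 = 1.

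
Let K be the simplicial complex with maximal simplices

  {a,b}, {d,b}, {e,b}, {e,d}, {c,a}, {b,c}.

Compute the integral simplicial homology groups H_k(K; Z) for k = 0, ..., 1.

H_0 = Z,  H_1 = Z^2.

Fix the vertex order a < b < c < d < e and write every simplex with vertices in increasing order. Then dim K = 1 and the simplices of K are:

  0-simplices (5): a, b, c, d, e
  1-simplices (6): ab, ac, bc, bd, be, de

so the chain groups are C_0 ≅ Z^5, C_1 ≅ Z^6.

Boundary ∂_1: C_1 → C_0 sends each edge [p,q] (with p < q) to q − p. For instance
  ∂bd = d − b.
This gives a 5×6 integer matrix of rank 4; reducing to Smith normal form yields diagonal entries (1,1,1,1).

From H_k ≅ ker(∂_k) / im(∂_{k+1}) we obtain:

  H_0: rank C_0 − rank ∂_1 = 5 − 4 = 1, and the invariant factors of ∂_1 are all 1, so H_0 = Z.
  H_1: rank ker ∂_1 − rank ∂_2 = (6 − 4) − 0 = 2, and there is no ∂_2, so H_1 = Z^2.

(K is a triangulation of a wedge of 2 circles.)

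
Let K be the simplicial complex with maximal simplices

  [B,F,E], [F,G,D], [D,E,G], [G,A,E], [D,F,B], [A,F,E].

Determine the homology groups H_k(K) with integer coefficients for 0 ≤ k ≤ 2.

H_0 = Z,  H_1 = Z,  H_2 = 0.

Fix the vertex order A < B < D < E < F < G and write every simplex with vertices in increasing order. Then dim K = 2 and the simplices of K are:

  0-simplices (6): A, B, D, E, F, G
  1-simplices (12): AE, AF, AG, BD, BE, BF, DE, DF, DG, EF, EG, FG
  2-simplices (6): AEF, AEG, BDF, BEF, DEG, DFG

Hence C_0 ≅ Z^6, C_1 ≅ Z^12, C_2 ≅ Z^6.

The boundary map ∂_1: C_1 → C_0 is given by ∂[p,q] = [q] − [p]. For instance
  ∂AE = E − A.
This gives a 6×12 integer matrix of rank 5; reducing to Smith normal form yields diagonal entries (1,1,1,1,1).

The boundary map ∂_2: C_2 → C_1 sends each 2-simplex [p,q,r] to [q,r] − [p,r] + [p,q]. For instance
  ∂AEG = EG − AG + AE,
  ∂AEF = EF − AF + AE.
This gives a 12×6 integer matrix of rank 6; reducing to Smith normal form yields diagonal entries (1,1,1,1,1,1).

Reading off H_k = ker ∂_k / im ∂_{k+1}:

  H_0: rank C_0 − rank ∂_1 = 6 − 5 = 1, and the invariant factors of ∂_1 are all 1, so H_0 ≅ Z.
  H_1: rank ker ∂_1 − rank ∂_2 = (12 − 5) − 6 = 1, and the invariant factors of ∂_2 are all 1, so H_1 ≅ Z.
  H_2: rank ker ∂_2 − rank ∂_3 = (6 − 6) − 0 = 0, and there is no ∂_3, so H_2 ≅ 0.

As a check, the Euler characteristic is 6 − 12 + 6 = 0, which agrees with 1 − 1 + 0 = 0.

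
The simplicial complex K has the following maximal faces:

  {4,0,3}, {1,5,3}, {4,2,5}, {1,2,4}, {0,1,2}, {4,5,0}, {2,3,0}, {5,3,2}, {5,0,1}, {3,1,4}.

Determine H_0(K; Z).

K has 6 vertices, 15 edges, 10 triangles.
rank ∂_0 = 0, rank ∂_1 = 5 ⇒ b_0 = 6 − 0 − 5 = 1; all invariant factors of ∂_1 are 1 so no torsion. So H_0 ≅ Z.

H_0 = Z.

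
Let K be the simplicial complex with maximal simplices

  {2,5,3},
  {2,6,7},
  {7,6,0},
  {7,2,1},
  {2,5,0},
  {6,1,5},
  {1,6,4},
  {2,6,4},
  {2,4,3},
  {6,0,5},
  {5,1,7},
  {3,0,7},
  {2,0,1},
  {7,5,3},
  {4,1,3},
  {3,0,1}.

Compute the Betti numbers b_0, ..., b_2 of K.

Order the vertices as 0 < 1 < 2 < 3 < 4 < 5 < 6 < 7. Listing each simplex with vertices in this order, K has dimension 2 with simplices:

  0-simplices (8): [0], [1], [2], [3], [4], [5], [6], [7]
  1-simplices (24): (24 of them)
  2-simplices (16): [0,1,2], [0,1,3], [0,2,5], [0,3,7], [0,5,6], [0,6,7], [1,2,7], [1,3,4], [1,4,6], [1,5,6], [1,5,7], [2,3,4], [2,3,5], [2,4,6], [2,6,7], [3,5,7]

giving chain groups C_0 ≅ Z^8, C_1 ≅ Z^24, C_2 ≅ Z^16.

The boundary map ∂_1: C_1 → C_0 is given by ∂[p,q] = [q] − [p].
The resulting 8×24 matrix has rank 7, and its Smith normal form has invariant factors (1,1,1,1,1,1,1).

The boundary map ∂_2: C_2 → C_1 acts by ∂[p,q,r] = [q,r] − [p,r] + [p,q]. For instance
  ∂[1,4,6] = [4,6] − [1,6] + [1,4],
  ∂[0,5,6] = [5,6] − [0,6] + [0,5].
The 24×16 boundary matrix has rank 15 and Smith normal form diag(1,1,1,1,1,1,1,1,1,1,1,1,1,1,1).

Reading off H_k = ker ∂_k / im ∂_{k+1}:

  H_0: rank C_0 − rank ∂_1 = 8 − 7 = 1, and the invariant factors of ∂_1 are all 1, so H_0 = Z.
  H_1: rank ker ∂_1 − rank ∂_2 = (24 − 7) − 15 = 2, and the invariant factors of ∂_2 are all 1, so H_1 = Z^2.
  H_2: rank ker ∂_2 − rank ∂_3 = (16 − 15) − 0 = 1, and there is no ∂_3, so H_2 = Z.

As a check, the Euler characteristic is 8 − 24 + 16 = 0, which agrees with 1 − 2 + 1 = 0.

Hence the Betti numbers are b_0 = 1, b_1 = 2, b_2 = 1.

b_0 = 1, b_1 = 2, b_2 = 1.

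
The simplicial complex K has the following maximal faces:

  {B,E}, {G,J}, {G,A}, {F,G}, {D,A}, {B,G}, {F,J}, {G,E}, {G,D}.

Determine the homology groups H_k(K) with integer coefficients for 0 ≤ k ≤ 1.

Take the total order A < B < D < E < F < G < J on the vertex set. Then K (dimension 1) consists of the simplices:

  0-simplices (7): A, B, D, E, F, G, J
  1-simplices (9): AD, AG, BE, BG, DG, EG, FG, FJ, GJ

giving chain groups C_0 ≅ Z^7, C_1 ≅ Z^9.

∂_1: C_1 → C_0 maps an edge to its endpoints' difference, ∂[p,q] = q − p. For instance
  ∂GJ = J − G.
This gives a 7×9 integer matrix of rank 6; reducing to Smith normal form yields diagonal entries (1,1,1,1,1,1).

Reading off H_k = ker ∂_k / im ∂_{k+1}:

  H_0: rank C_0 − rank ∂_1 = 7 − 6 = 1, and the invariant factors of ∂_1 are all 1, so H_0 = Z.
  H_1: rank ker ∂_1 − rank ∂_2 = (9 − 6) − 0 = 3, and there is no ∂_2, so H_1 = Z^3.

H_0 ≅ Z,  H_1 ≅ Z^3.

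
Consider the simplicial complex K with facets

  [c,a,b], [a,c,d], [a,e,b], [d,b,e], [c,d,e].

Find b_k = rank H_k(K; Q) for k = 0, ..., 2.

b_0 = 1, b_1 = 1, b_2 = 0.

Take the total order a < b < c < d < e on the vertex set. Then K (dimension 2) consists of the simplices:

  0-simplices (5): a, b, c, d, e
  1-simplices (10): ab, ac, ad, ae, bc, bd, be, cd, ce, de
  2-simplices (5): abc, abe, acd, bde, cde

Hence C_0 ≅ Z^5, C_1 ≅ Z^10, C_2 ≅ Z^5.

The boundary map ∂_1: C_1 → C_0 is given by ∂[p,q] = [q] − [p]. For instance
  ∂ae = e − a.
The resulting 5×10 matrix has rank 4, and its Smith normal form has invariant factors (1,1,1,1).

The boundary map ∂_2: C_2 → C_1 sends each 2-simplex [p,q,r] to [q,r] − [p,r] + [p,q]. For instance
  ∂bde = de − be + bd,
  ∂cde = de − ce + cd.
This gives a 10×5 integer matrix of rank 5; reducing to Smith normal form yields diagonal entries (1,1,1,1,1).

Computing H_k = (kernel of ∂_k) / (image of ∂_{k+1}):

  H_0: rank C_0 − rank ∂_1 = 5 − 4 = 1, and the invariant factors of ∂_1 are all 1, so H_0 = Z.
  H_1: rank ker ∂_1 − rank ∂_2 = (10 − 4) − 5 = 1, and the invariant factors of ∂_2 are all 1, so H_1 = Z.
  H_2: rank ker ∂_2 − rank ∂_3 = (5 − 5) − 0 = 0, and there is no ∂_3, so H_2 = 0.

As a check, the Euler characteristic is 5 − 10 + 5 = 0, which agrees with 1 − 1 + 0 = 0.

Hence the Betti numbers are b_0 = 1, b_1 = 1, b_2 = 0.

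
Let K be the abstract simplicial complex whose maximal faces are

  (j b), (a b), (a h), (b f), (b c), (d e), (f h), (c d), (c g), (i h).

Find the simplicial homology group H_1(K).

H_1 ≅ Z.

Take the total order a < b < c < d < e < f < g < h < i < j on the vertex set. Then K (dimension 1) consists of the simplices:

  0-simplices (10): a, b, c, d, e, f, g, h, i, j
  1-simplices (10): ab, ah, bc, bf, bj, cd, cg, de, fh, hi

giving chain groups C_0 ≅ Z^10, C_1 ≅ Z^10.

Boundary ∂_1: C_1 → C_0 maps an edge to its endpoints' difference, ∂[p,q] = q − p. For instance
  ∂bj = j − b.
The resulting 10×10 matrix has rank 9, and its Smith normal form has invariant factors (1,1,1,1,1,1,1,1,1).

Now H_k = ker ∂_k / im ∂_{k+1}, so:

  H_1: rank ker ∂_1 − rank ∂_2 = (10 − 9) − 0 = 1, and there is no ∂_2, so H_1 = Z.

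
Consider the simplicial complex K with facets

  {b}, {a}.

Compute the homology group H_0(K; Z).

H_0 ≅ Z^2.

Order the vertices as a < b. Listing each simplex with vertices in this order, K has dimension 0 with simplices:

  0-simplices (2): a, b

Hence C_0 ≅ Z^2.

Computing H_k = (kernel of ∂_k) / (image of ∂_{k+1}):

  H_0: rank C_0 − rank ∂_1 = 2 − 0 = 2, and there is no ∂_1, so H_0 = Z^2.

(K is a triangulation of a set of 2 points.)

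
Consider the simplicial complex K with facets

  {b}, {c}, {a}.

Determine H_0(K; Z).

Order the vertices as a < b < c. Listing each simplex with vertices in this order, K has dimension 0 with simplices:

  0-simplices (3): a, b, c

so the chain groups are C_0 ≅ Z^3.

Computing H_k = (kernel of ∂_k) / (image of ∂_{k+1}):

  H_0: rank C_0 − rank ∂_1 = 3 − 0 = 3, and there is no ∂_1, so H_0 = Z^3.

(K is a triangulation of a set of 3 points.)

H_0 ≅ Z^3.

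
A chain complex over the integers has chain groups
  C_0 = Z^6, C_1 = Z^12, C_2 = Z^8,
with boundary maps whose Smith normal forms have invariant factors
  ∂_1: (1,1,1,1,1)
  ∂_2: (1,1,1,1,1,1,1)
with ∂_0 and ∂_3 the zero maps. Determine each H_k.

H_0: b_0 = 6 − 0 − 5 = 1; torsion from ∂_1 factors > 1: none. So H_0 = Z.
H_1: b_1 = 12 − 5 − 7 = 0; torsion from ∂_2 factors > 1: none. So H_1 = 0.
H_2: b_2 = 8 − 7 − 0 = 1; torsion from ∂_3 factors > 1: none. So H_2 = Z.

H_0 = Z,  H_1 = 0,  H_2 = Z.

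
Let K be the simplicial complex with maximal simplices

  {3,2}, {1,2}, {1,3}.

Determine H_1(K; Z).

H_1 ≅ Z.

We work with the vertex ordering 1 < 2 < 3. The simplices of K, each written with vertices in increasing order, are:

  0-simplices (3): [1], [2], [3]
  1-simplices (3): [1,2], [1,3], [2,3]

so the chain groups are C_0 ≅ Z^3, C_1 ≅ Z^3.

Boundary ∂_1: C_1 → C_0 is given by ∂[p,q] = [q] − [p]. For instance
  ∂[1,3] = [3] − [1].
The resulting 3×3 matrix has rank 2, and its Smith normal form has invariant factors (1,1).

Reading off H_k = ker ∂_k / im ∂_{k+1}:

  H_1: rank ker ∂_1 − rank ∂_2 = (3 − 2) − 0 = 1, and there is no ∂_2, so H_1 = Z.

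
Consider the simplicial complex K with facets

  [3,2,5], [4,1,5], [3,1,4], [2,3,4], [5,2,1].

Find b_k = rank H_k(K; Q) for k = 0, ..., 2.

Fix the vertex order 1 < 2 < 3 < 4 < 5 and write every simplex with vertices in increasing order. Then dim K = 2 and the simplices of K are:

  0-simplices (5): [1], [2], [3], [4], [5]
  1-simplices (10): [1,2], [1,3], [1,4], [1,5], [2,3], [2,4], [2,5], [3,4], [3,5], [4,5]
  2-simplices (5): [1,2,5], [1,3,4], [1,4,5], [2,3,4], [2,3,5]

Hence C_0 ≅ Z^5, C_1 ≅ Z^10, C_2 ≅ Z^5.

The boundary map ∂_1: C_1 → C_0 sends each edge [p,q] (with p < q) to q − p.
The resulting 5×10 matrix has rank 4, and its Smith normal form has invariant factors (1,1,1,1).

The boundary map ∂_2: C_2 → C_1 maps a triangle to the signed sum of its edges. For instance
  ∂[2,3,4] = [3,4] − [2,4] + [2,3],
  ∂[1,4,5] = [4,5] − [1,5] + [1,4].
The 10×5 boundary matrix has rank 5 and Smith normal form diag(1,1,1,1,1).

From H_k ≅ ker(∂_k) / im(∂_{k+1}) we obtain:

  H_0: rank C_0 − rank ∂_1 = 5 − 4 = 1, and the invariant factors of ∂_1 are all 1, so H_0 ≅ Z.
  H_1: rank ker ∂_1 − rank ∂_2 = (10 − 4) − 5 = 1, and the invariant factors of ∂_2 are all 1, so H_1 ≅ Z.
  H_2: rank ker ∂_2 − rank ∂_3 = (5 − 5) − 0 = 0, and there is no ∂_3, so H_2 ≅ 0.

As a check, the Euler characteristic is 5 − 10 + 5 = 0, which agrees with 1 − 1 + 0 = 0.
(K is a triangulation of the Möbius band.)

Hence the Betti numbers are b_0 = 1, b_1 = 1, b_2 = 0.

b_0 = 1, b_1 = 1, b_2 = 0.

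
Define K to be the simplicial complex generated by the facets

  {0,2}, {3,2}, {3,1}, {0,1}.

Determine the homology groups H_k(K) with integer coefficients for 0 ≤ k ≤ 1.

Order the vertices as 0 < 1 < 2 < 3. Listing each simplex with vertices in this order, K has dimension 1 with simplices:

  0-simplices (4): [0], [1], [2], [3]
  1-simplices (4): [0,1], [0,2], [1,3], [2,3]

Hence C_0 ≅ Z^4, C_1 ≅ Z^4.

∂_1: C_1 → C_0 maps an edge to its endpoints' difference, ∂[p,q] = q − p. For instance
  ∂[0,1] = [1] − [0].
The resulting 4×4 matrix has rank 3, and its Smith normal form has invariant factors (1,1,1).

Computing H_k = (kernel of ∂_k) / (image of ∂_{k+1}):

  H_0: rank C_0 − rank ∂_1 = 4 − 3 = 1, and the invariant factors of ∂_1 are all 1, so H_0 ≅ Z.
  H_1: rank ker ∂_1 − rank ∂_2 = (4 − 3) − 0 = 1, and there is no ∂_2, so H_1 ≅ Z.

As a check, the Euler characteristic is 4 − 4 = 0, which agrees with 1 − 1 = 0.

H_0 = Z,  H_1 = Z.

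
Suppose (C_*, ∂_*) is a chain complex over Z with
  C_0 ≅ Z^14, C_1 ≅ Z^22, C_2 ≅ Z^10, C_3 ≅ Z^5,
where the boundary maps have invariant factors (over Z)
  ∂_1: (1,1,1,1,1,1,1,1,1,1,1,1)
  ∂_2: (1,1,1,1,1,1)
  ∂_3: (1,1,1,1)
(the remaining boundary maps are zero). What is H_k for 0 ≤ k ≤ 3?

H_0 ≅ Z^2,  H_1 ≅ Z^4,  H_2 = 0,  H_3 ≅ Z.

H_0: b_0 = 14 − 0 − 12 = 2; torsion from ∂_1 factors > 1: none. So H_0 ≅ Z^2.
H_1: b_1 = 22 − 12 − 6 = 4; torsion from ∂_2 factors > 1: none. So H_1 ≅ Z^4.
H_2: b_2 = 10 − 6 − 4 = 0; torsion from ∂_3 factors > 1: none. So H_2 ≅ 0.
H_3: b_3 = 5 − 4 − 0 = 1; torsion from ∂_4 factors > 1: none. So H_3 ≅ Z.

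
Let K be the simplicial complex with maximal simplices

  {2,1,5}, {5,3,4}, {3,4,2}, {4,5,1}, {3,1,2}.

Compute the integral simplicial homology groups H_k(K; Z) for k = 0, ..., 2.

Take the total order 1 < 2 < 3 < 4 < 5 on the vertex set. Then K (dimension 2) consists of the simplices:

  0-simplices (5): [1], [2], [3], [4], [5]
  1-simplices (10): [1,2], [1,3], [1,4], [1,5], [2,3], [2,4], [2,5], [3,4], [3,5], [4,5]
  2-simplices (5): [1,2,3], [1,2,5], [1,4,5], [2,3,4], [3,4,5]

giving chain groups C_0 ≅ Z^5, C_1 ≅ Z^10, C_2 ≅ Z^5.

Boundary ∂_1: C_1 → C_0 sends each edge [p,q] (with p < q) to q − p.
The 5×10 boundary matrix has rank 4 and Smith normal form diag(1,1,1,1).

The boundary map ∂_2: C_2 → C_1 maps a triangle to the signed sum of its edges. For instance
  ∂[1,4,5] = [4,5] − [1,5] + [1,4],
  ∂[2,3,4] = [3,4] − [2,4] + [2,3].
This gives a 10×5 integer matrix of rank 5; reducing to Smith normal form yields diagonal entries (1,1,1,1,1).

Now H_k = ker ∂_k / im ∂_{k+1}, so:

  H_0: rank C_0 − rank ∂_1 = 5 − 4 = 1, and the invariant factors of ∂_1 are all 1, so H_0 = Z.
  H_1: rank ker ∂_1 − rank ∂_2 = (10 − 4) − 5 = 1, and the invariant factors of ∂_2 are all 1, so H_1 = Z.
  H_2: rank ker ∂_2 − rank ∂_3 = (5 − 5) − 0 = 0, and there is no ∂_3, so H_2 = 0.

As a check, the Euler characteristic is 5 − 10 + 5 = 0, which agrees with 1 − 1 + 0 = 0.

H_0 ≅ Z,  H_1 ≅ Z,  H_2 = 0.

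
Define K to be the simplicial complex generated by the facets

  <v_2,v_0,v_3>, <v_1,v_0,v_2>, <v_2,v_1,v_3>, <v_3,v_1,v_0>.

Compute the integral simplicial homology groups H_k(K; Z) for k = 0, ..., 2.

Order the vertices as v_0 < v_1 < v_2 < v_3. Listing each simplex with vertices in this order, K has dimension 2 with simplices:

  0-simplices (4): [v_0], [v_1], [v_2], [v_3]
  1-simplices (6): [v_0,v_1], [v_0,v_2], [v_0,v_3], [v_1,v_2], [v_1,v_3], [v_2,v_3]
  2-simplices (4): [v_0,v_1,v_2], [v_0,v_1,v_3], [v_0,v_2,v_3], [v_1,v_2,v_3]

so the chain groups are C_0 ≅ Z^4, C_1 ≅ Z^6, C_2 ≅ Z^4.

The boundary map ∂_1: C_1 → C_0 maps an edge to its endpoints' difference, ∂[p,q] = q − p.
As a 4×6 matrix over Z this has rank 3, with invariant factors (1,1,1).

Boundary ∂_2: C_2 → C_1 maps a triangle to the signed sum of its edges. For instance
  ∂[v_0,v_2,v_3] = [v_2,v_3] − [v_0,v_3] + [v_0,v_2],
  ∂[v_0,v_1,v_2] = [v_1,v_2] − [v_0,v_2] + [v_0,v_1].
As a 6×4 matrix over Z this has rank 3, with invariant factors (1,1,1).

Reading off H_k = ker ∂_k / im ∂_{k+1}:

  H_0: rank C_0 − rank ∂_1 = 4 − 3 = 1, and the invariant factors of ∂_1 are all 1, so H_0 = Z.
  H_1: rank ker ∂_1 − rank ∂_2 = (6 − 3) − 3 = 0, and the invariant factors of ∂_2 are all 1, so H_1 = 0.
  H_2: rank ker ∂_2 − rank ∂_3 = (4 − 3) − 0 = 1, and there is no ∂_3, so H_2 = Z.

As a check, the Euler characteristic is 4 − 6 + 4 = 2, which agrees with 1 − 0 + 1 = 2.

H_0 = Z,  H_1 = 0,  H_2 = Z.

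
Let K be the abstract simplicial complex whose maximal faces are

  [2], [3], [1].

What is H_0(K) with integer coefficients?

Take the total order 1 < 2 < 3 on the vertex set. Then K (dimension 0) consists of the simplices:

  0-simplices (3): [1], [2], [3]

so the chain groups are C_0 ≅ Z^3.

Computing H_k = (kernel of ∂_k) / (image of ∂_{k+1}):

  H_0: rank C_0 − rank ∂_1 = 3 − 0 = 3, and there is no ∂_1, so H_0 = Z^3.

(K is a triangulation of a set of 3 points.)

H_0 ≅ Z^3.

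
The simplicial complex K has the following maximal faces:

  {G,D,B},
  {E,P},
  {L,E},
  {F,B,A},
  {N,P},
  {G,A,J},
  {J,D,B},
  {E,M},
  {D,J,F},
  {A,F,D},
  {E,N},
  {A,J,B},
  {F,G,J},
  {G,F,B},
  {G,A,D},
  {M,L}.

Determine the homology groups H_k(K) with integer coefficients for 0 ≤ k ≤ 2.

Order the vertices as A < B < D < E < F < G < J < L < M < N < P. Listing each simplex with vertices in this order, K has dimension 2 with simplices:

  0-simplices (11): A, B, D, E, F, G, J, L, M, N, P
  1-simplices (21): AB, AD, AF, AG, AJ, BD, BF, BG, BJ, DF, DG, DJ, EL, EM, EN, EP, FG, FJ, GJ, LM, NP
  2-simplices (10): ABF, ABJ, ADF, ADG, AGJ, BDG, BDJ, BFG, DFJ, FGJ

Hence C_0 ≅ Z^11, C_1 ≅ Z^21, C_2 ≅ Z^10.

∂_1: C_1 → C_0 is given by ∂[p,q] = [q] − [p]. For instance
  ∂AF = F − A.
The 11×21 boundary matrix has rank 9 and Smith normal form diag(1,1,1,1,1,1,1,1,1).

Boundary ∂_2: C_2 → C_1 maps a triangle to the signed sum of its edges. For instance
  ∂BFG = FG − BG + BF,
  ∂ABF = BF − AF + AB.
The resulting 21×10 matrix has rank 10, and its Smith normal form has invariant factors (1,1,1,1,1,1,1,1,1,2).

Computing H_k = (kernel of ∂_k) / (image of ∂_{k+1}):

  H_0: rank C_0 − rank ∂_1 = 11 − 9 = 2, and the invariant factors of ∂_1 are all 1, so H_0 = Z^2.
  H_1: rank ker ∂_1 − rank ∂_2 = (21 − 9) − 10 = 2, and ∂_2 has invariant factor 2 > 1, so H_1 = Z^2 ⊕ Z/2Z.
  H_2: rank ker ∂_2 − rank ∂_3 = (10 − 10) − 0 = 0, and there is no ∂_3, so H_2 = 0.

(K is a triangulation of the disjoint union of a wedge of 2 circles and the real projective plane RP^2.)

H_0 ≅ Z^2,  H_1 ≅ Z^2 ⊕ Z/2Z,  H_2 = 0.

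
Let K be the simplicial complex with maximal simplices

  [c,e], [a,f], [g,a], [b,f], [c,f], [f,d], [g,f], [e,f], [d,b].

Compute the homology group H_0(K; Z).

Order the vertices as a < b < c < d < e < f < g. Listing each simplex with vertices in this order, K has dimension 1 with simplices:

  0-simplices (7): a, b, c, d, e, f, g
  1-simplices (9): af, ag, bd, bf, ce, cf, df, ef, fg

Hence C_0 ≅ Z^7, C_1 ≅ Z^9.

Boundary ∂_1: C_1 → C_0 sends each edge [p,q] (with p < q) to q − p. For instance
  ∂df = f − d.
The 7×9 boundary matrix has rank 6 and Smith normal form diag(1,1,1,1,1,1).

From H_k ≅ ker(∂_k) / im(∂_{k+1}) we obtain:

  H_0: rank C_0 − rank ∂_1 = 7 − 6 = 1, and the invariant factors of ∂_1 are all 1, so H_0 = Z.

H_0 ≅ Z.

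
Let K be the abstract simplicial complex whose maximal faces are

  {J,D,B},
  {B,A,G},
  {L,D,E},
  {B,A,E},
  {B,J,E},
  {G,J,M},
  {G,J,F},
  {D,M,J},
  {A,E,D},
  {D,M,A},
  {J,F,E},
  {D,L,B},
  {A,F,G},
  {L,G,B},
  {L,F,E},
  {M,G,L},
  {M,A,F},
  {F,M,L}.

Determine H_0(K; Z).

H_0 = Z.

Order the vertices as A < B < D < E < F < G < J < L < M. Listing each simplex with vertices in this order, K has dimension 2 with simplices:

  0-simplices (9): A, B, D, E, F, G, J, L, M
  1-simplices (27): AB, AD, AE, AF, AG, AM, BD, BE, BG, BJ, BL, DE, DJ, DL, DM, EF, EJ, EL, FG, FJ, FL, FM, GJ, GL, GM, JM, LM
  2-simplices (18): ABE, ABG, ADE, ADM, AFG, AFM, BDJ, BDL, BEJ, BGL, DEL, DJM, EFJ, EFL, FGJ, FLM, GJM, GLM

so the chain groups are C_0 ≅ Z^9, C_1 ≅ Z^27, C_2 ≅ Z^18.

The boundary map ∂_1: C_1 → C_0 is given by ∂[p,q] = [q] − [p].
This gives a 9×27 integer matrix of rank 8; reducing to Smith normal form yields diagonal entries (1,1,1,1,1,1,1,1).

∂_2: C_2 → C_1 acts by ∂[p,q,r] = [q,r] − [p,r] + [p,q]. For instance
  ∂ABE = BE − AE + AB,
  ∂FGJ = GJ − FJ + FG.
The resulting 27×18 matrix has rank 18, and its Smith normal form has invariant factors (1,1,1,1,1,1,1,1,1,1,1,1,1,1,1,1,1,2).

Now H_k = ker ∂_k / im ∂_{k+1}, so:

  H_0: rank C_0 − rank ∂_1 = 9 − 8 = 1, and the invariant factors of ∂_1 are all 1, so H_0 = Z.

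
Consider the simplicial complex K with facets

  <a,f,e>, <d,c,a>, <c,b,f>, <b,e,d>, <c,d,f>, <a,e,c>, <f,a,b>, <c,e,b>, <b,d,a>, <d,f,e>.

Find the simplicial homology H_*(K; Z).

H_0 ≅ Z,  H_1 ≅ Z_2,  H_2 = 0.

Take the total order a < b < c < d < e < f on the vertex set. Then K (dimension 2) consists of the simplices:

  0-simplices (6): a, b, c, d, e, f
  1-simplices (15): ab, ac, ad, ae, af, bc, bd, be, bf, cd, ce, cf, de, df, ef
  2-simplices (10): abd, abf, acd, ace, aef, bce, bcf, bde, cdf, def

giving chain groups C_0 ≅ Z^6, C_1 ≅ Z^15, C_2 ≅ Z^10.

∂_1: C_1 → C_0 maps an edge to its endpoints' difference, ∂[p,q] = q − p.
The resulting 6×15 matrix has rank 5, and its Smith normal form has invariant factors (1,1,1,1,1).

The boundary map ∂_2: C_2 → C_1 acts by ∂[p,q,r] = [q,r] − [p,r] + [p,q]. For instance
  ∂abd = bd − ad + ab,
  ∂def = ef − df + de.
The 15×10 boundary matrix has rank 10 and Smith normal form diag(1,1,1,1,1,1,1,1,1,2).

Computing H_k = (kernel of ∂_k) / (image of ∂_{k+1}):

  H_0: rank C_0 − rank ∂_1 = 6 − 5 = 1, and the invariant factors of ∂_1 are all 1, so H_0 ≅ Z.
  H_1: rank ker ∂_1 − rank ∂_2 = (15 − 5) − 10 = 0, and ∂_2 has invariant factor 2 > 1, so H_1 ≅ Z_2.
  H_2: rank ker ∂_2 − rank ∂_3 = (10 − 10) − 0 = 0, and there is no ∂_3, so H_2 ≅ 0.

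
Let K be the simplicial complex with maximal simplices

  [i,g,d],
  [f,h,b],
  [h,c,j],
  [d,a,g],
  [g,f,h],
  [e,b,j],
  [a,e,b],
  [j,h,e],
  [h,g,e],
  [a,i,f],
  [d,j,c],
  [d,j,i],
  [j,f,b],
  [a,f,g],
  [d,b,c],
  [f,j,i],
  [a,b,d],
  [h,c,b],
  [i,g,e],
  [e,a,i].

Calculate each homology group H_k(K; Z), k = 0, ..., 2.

Fix the vertex order a < b < c < d < e < f < g < h < i < j and write every simplex with vertices in increasing order. Then dim K = 2 and the simplices of K are:

  0-simplices (10): a, b, c, d, e, f, g, h, i, j
  1-simplices (30): ab, ad, ae, af, ag, ai, bc, bd, be, bf, bh, bj, cd, ch, cj, dg, di, dj, eg, eh, ei, ej, fg, fh, fi, fj, gh, gi, hj, ij
  2-simplices (20): abd, abe, adg, aei, afg, afi, bcd, bch, bej, bfh, bfj, cdj, chj, dgi, dij, egh, egi, ehj, fgh, fij

giving chain groups C_0 ≅ Z^10, C_1 ≅ Z^30, C_2 ≅ Z^20.

Boundary ∂_1: C_1 → C_0 sends each edge [p,q] (with p < q) to q − p.
As a 10×30 matrix over Z this has rank 9, with invariant factors (1,1,1,1,1,1,1,1,1).

∂_2: C_2 → C_1 sends each 2-simplex [p,q,r] to [q,r] − [p,r] + [p,q]. For instance
  ∂fij = ij − fj + fi,
  ∂abd = bd − ad + ab.
As a 30×20 matrix over Z this has rank 20, with invariant factors (1,1,1,1,1,1,1,1,1,1,1,1,1,1,1,1,1,1,1,2).

Computing H_k = (kernel of ∂_k) / (image of ∂_{k+1}):

  H_0: rank C_0 − rank ∂_1 = 10 − 9 = 1, and the invariant factors of ∂_1 are all 1, so H_0 ≅ Z.
  H_1: rank ker ∂_1 − rank ∂_2 = (30 − 9) − 20 = 1, and ∂_2 has invariant factor 2 > 1, so H_1 ≅ Z ⊕ Z/2Z.
  H_2: rank ker ∂_2 − rank ∂_3 = (20 − 20) − 0 = 0, and there is no ∂_3, so H_2 ≅ 0.

H_0 ≅ Z,  H_1 ≅ Z ⊕ Z/2Z,  H_2 = 0.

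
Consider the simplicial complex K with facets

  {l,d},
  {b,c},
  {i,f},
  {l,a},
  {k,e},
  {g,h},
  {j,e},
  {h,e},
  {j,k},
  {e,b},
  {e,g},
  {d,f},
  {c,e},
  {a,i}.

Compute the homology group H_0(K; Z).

Order the vertices as a < b < c < d < e < f < g < h < i < j < k < l. Listing each simplex with vertices in this order, K has dimension 1 with simplices:

  0-simplices (12): a, b, c, d, e, f, g, h, i, j, k, l
  1-simplices (14): ai, al, bc, be, ce, df, dl, eg, eh, ej, ek, fi, gh, jk

Hence C_0 ≅ Z^12, C_1 ≅ Z^14.

The boundary map ∂_1: C_1 → C_0 maps an edge to its endpoints' difference, ∂[p,q] = q − p. For instance
  ∂ej = j − e.
As a 12×14 matrix over Z this has rank 10, with invariant factors (1,1,1,1,1,1,1,1,1,1).

Now H_k = ker ∂_k / im ∂_{k+1}, so:

  H_0: rank C_0 − rank ∂_1 = 12 − 10 = 2, and the invariant factors of ∂_1 are all 1, so H_0 = Z^2.

H_0 = Z^2.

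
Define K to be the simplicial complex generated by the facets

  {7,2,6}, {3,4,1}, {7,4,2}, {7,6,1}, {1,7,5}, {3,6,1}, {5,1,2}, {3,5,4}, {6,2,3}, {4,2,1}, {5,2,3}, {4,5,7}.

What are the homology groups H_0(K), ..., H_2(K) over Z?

H_0 = Z,  H_1 = Z/2Z,  H_2 = 0.

Order the vertices as 1 < 2 < 3 < 4 < 5 < 6 < 7. Listing each simplex with vertices in this order, K has dimension 2 with simplices:

  0-simplices (7): [1], [2], [3], [4], [5], [6], [7]
  1-simplices (18): [1,2], [1,3], [1,4], [1,5], [1,6], [1,7], [2,3], [2,4], [2,5], [2,6], [2,7], [3,4], [3,5], [3,6], [4,5], [4,7], [5,7], [6,7]
  2-simplices (12): [1,2,4], [1,2,5], [1,3,4], [1,3,6], [1,5,7], [1,6,7], [2,3,5], [2,3,6], [2,4,7], [2,6,7], [3,4,5], [4,5,7]

Hence C_0 ≅ Z^7, C_1 ≅ Z^18, C_2 ≅ Z^12.

Boundary ∂_1: C_1 → C_0 is given by ∂[p,q] = [q] − [p]. For instance
  ∂[2,5] = [5] − [2].
The 7×18 boundary matrix has rank 6 and Smith normal form diag(1,1,1,1,1,1).

∂_2: C_2 → C_1 maps a triangle to the signed sum of its edges. For instance
  ∂[1,3,6] = [3,6] − [1,6] + [1,3],
  ∂[1,5,7] = [5,7] − [1,7] + [1,5].
As a 18×12 matrix over Z this has rank 12, with invariant factors (1,1,1,1,1,1,1,1,1,1,1,2).

Now H_k = ker ∂_k / im ∂_{k+1}, so:

  H_0: rank C_0 − rank ∂_1 = 7 − 6 = 1, and the invariant factors of ∂_1 are all 1, so H_0 = Z.
  H_1: rank ker ∂_1 − rank ∂_2 = (18 − 6) − 12 = 0, and ∂_2 has invariant factor 2 > 1, so H_1 = Z/2Z.
  H_2: rank ker ∂_2 − rank ∂_3 = (12 − 12) − 0 = 0, and there is no ∂_3, so H_2 = 0.

(K is a triangulation of the real projective plane RP^2.)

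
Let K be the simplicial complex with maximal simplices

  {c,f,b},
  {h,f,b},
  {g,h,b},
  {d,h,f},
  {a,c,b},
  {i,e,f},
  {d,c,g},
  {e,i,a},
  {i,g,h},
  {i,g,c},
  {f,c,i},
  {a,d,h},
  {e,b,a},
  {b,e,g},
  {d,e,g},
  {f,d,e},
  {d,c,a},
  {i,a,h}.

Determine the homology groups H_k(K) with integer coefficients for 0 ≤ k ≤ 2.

H_0 = Z,  H_1 = Z^2,  H_2 = Z.

We work with the vertex ordering a < b < c < d < e < f < g < h < i. The simplices of K, each written with vertices in increasing order, are:

  0-simplices (9): a, b, c, d, e, f, g, h, i
  1-simplices (27): ab, ac, ad, ae, ah, ai, bc, be, bf, bg, bh, cd, cf, cg, ci, de, df, dg, dh, ef, eg, ei, fh, fi, gh, gi, hi
  2-simplices (18): abc, abe, acd, adh, aei, ahi, bcf, beg, bfh, bgh, cdg, cfi, cgi, def, deg, dfh, efi, ghi

so the chain groups are C_0 ≅ Z^9, C_1 ≅ Z^27, C_2 ≅ Z^18.

∂_1: C_1 → C_0 is given by ∂[p,q] = [q] − [p].
As a 9×27 matrix over Z this has rank 8, with invariant factors (1,1,1,1,1,1,1,1).

The boundary map ∂_2: C_2 → C_1 maps a triangle to the signed sum of its edges. For instance
  ∂abc = bc − ac + ab,
  ∂ghi = hi − gi + gh.
The 27×18 boundary matrix has rank 17 and Smith normal form diag(1,1,1,1,1,1,1,1,1,1,1,1,1,1,1,1,1).

Computing H_k = (kernel of ∂_k) / (image of ∂_{k+1}):

  H_0: rank C_0 − rank ∂_1 = 9 − 8 = 1, and the invariant factors of ∂_1 are all 1, so H_0 = Z.
  H_1: rank ker ∂_1 − rank ∂_2 = (27 − 8) − 17 = 2, and the invariant factors of ∂_2 are all 1, so H_1 = Z^2.
  H_2: rank ker ∂_2 − rank ∂_3 = (18 − 17) − 0 = 1, and there is no ∂_3, so H_2 = Z.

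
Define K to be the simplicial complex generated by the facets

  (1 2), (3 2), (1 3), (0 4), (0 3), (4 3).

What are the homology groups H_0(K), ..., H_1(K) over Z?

H_0 ≅ Z,  H_1 ≅ Z^2.

Take the total order 0 < 1 < 2 < 3 < 4 on the vertex set. Then K (dimension 1) consists of the simplices:

  0-simplices (5): [0], [1], [2], [3], [4]
  1-simplices (6): [0,3], [0,4], [1,2], [1,3], [2,3], [3,4]

Hence C_0 ≅ Z^5, C_1 ≅ Z^6.

∂_1: C_1 → C_0 sends each edge [p,q] (with p < q) to q − p. For instance
  ∂[0,4] = [4] − [0].
The 5×6 boundary matrix has rank 4 and Smith normal form diag(1,1,1,1).

From H_k ≅ ker(∂_k) / im(∂_{k+1}) we obtain:

  H_0: rank C_0 − rank ∂_1 = 5 − 4 = 1, and the invariant factors of ∂_1 are all 1, so H_0 ≅ Z.
  H_1: rank ker ∂_1 − rank ∂_2 = (6 − 4) − 0 = 2, and there is no ∂_2, so H_1 ≅ Z^2.

As a check, the Euler characteristic is 5 − 6 = -1, which agrees with 1 − 2 = -1.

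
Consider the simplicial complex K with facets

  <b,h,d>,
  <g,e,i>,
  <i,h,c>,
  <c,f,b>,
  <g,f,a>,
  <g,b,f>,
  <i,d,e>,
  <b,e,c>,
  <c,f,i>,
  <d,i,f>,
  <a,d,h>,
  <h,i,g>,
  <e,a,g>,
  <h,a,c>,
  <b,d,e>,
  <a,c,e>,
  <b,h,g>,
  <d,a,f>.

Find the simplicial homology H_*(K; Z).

H_0 = Z,  H_1 = Z^2,  H_2 = Z.

We work with the vertex ordering a < b < c < d < e < f < g < h < i. The simplices of K, each written with vertices in increasing order, are:

  0-simplices (9): a, b, c, d, e, f, g, h, i
  1-simplices (27): ac, ad, ae, af, ag, ah, bc, bd, be, bf, bg, bh, ce, cf, ch, ci, de, df, dh, di, eg, ei, fg, fi, gh, gi, hi
  2-simplices (18): ace, ach, adf, adh, aeg, afg, bce, bcf, bde, bdh, bfg, bgh, cfi, chi, dei, dfi, egi, ghi

Hence C_0 ≅ Z^9, C_1 ≅ Z^27, C_2 ≅ Z^18.

The boundary map ∂_1: C_1 → C_0 is given by ∂[p,q] = [q] − [p].
The resulting 9×27 matrix has rank 8, and its Smith normal form has invariant factors (1,1,1,1,1,1,1,1).

The boundary map ∂_2: C_2 → C_1 maps a triangle to the signed sum of its edges. For instance
  ∂chi = hi − ci + ch,
  ∂bdh = dh − bh + bd.
The 27×18 boundary matrix has rank 17 and Smith normal form diag(1,1,1,1,1,1,1,1,1,1,1,1,1,1,1,1,1).

Computing H_k = (kernel of ∂_k) / (image of ∂_{k+1}):

  H_0: rank C_0 − rank ∂_1 = 9 − 8 = 1, and the invariant factors of ∂_1 are all 1, so H_0 = Z.
  H_1: rank ker ∂_1 − rank ∂_2 = (27 − 8) − 17 = 2, and the invariant factors of ∂_2 are all 1, so H_1 = Z^2.
  H_2: rank ker ∂_2 − rank ∂_3 = (18 − 17) − 0 = 1, and there is no ∂_3, so H_2 = Z.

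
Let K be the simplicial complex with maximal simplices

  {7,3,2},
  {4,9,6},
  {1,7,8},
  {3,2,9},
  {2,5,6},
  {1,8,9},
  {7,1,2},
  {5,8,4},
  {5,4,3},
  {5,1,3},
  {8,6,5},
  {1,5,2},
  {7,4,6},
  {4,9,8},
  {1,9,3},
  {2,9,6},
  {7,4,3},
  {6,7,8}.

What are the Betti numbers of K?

We work with the vertex ordering 1 < 2 < 3 < 4 < 5 < 6 < 7 < 8 < 9. The simplices of K, each written with vertices in increasing order, are:

  0-simplices (9): [1], [2], [3], [4], [5], [6], [7], [8], [9]
  1-simplices (27): (27 of them)
  2-simplices (18): [1,2,5], [1,2,7], [1,3,5], [1,3,9], [1,7,8], [1,8,9], [2,3,7], [2,3,9], [2,5,6], [2,6,9], [3,4,5], [3,4,7], [4,5,8], [4,6,7], [4,6,9], [4,8,9], [5,6,8], [6,7,8]

so the chain groups are C_0 ≅ Z^9, C_1 ≅ Z^27, C_2 ≅ Z^18.

Boundary ∂_1: C_1 → C_0 maps an edge to its endpoints' difference, ∂[p,q] = q − p.
As a 9×27 matrix over Z this has rank 8, with invariant factors (1,1,1,1,1,1,1,1).

∂_2: C_2 → C_1 maps a triangle to the signed sum of its edges. For instance
  ∂[1,3,9] = [3,9] − [1,9] + [1,3],
  ∂[4,5,8] = [5,8] − [4,8] + [4,5].
As a 27×18 matrix over Z this has rank 18, with invariant factors (1,1,1,1,1,1,1,1,1,1,1,1,1,1,1,1,1,2).

Reading off H_k = ker ∂_k / im ∂_{k+1}:

  H_0: rank C_0 − rank ∂_1 = 9 − 8 = 1, and the invariant factors of ∂_1 are all 1, so H_0 ≅ Z.
  H_1: rank ker ∂_1 − rank ∂_2 = (27 − 8) − 18 = 1, and ∂_2 has invariant factor 2 > 1, so H_1 ≅ Z ⊕ Z/2.
  H_2: rank ker ∂_2 − rank ∂_3 = (18 − 18) − 0 = 0, and there is no ∂_3, so H_2 ≅ 0.

Hence the Betti numbers are b_0 = 1, b_1 = 1, b_2 = 0.

b_0 = 1, b_1 = 1, b_2 = 0.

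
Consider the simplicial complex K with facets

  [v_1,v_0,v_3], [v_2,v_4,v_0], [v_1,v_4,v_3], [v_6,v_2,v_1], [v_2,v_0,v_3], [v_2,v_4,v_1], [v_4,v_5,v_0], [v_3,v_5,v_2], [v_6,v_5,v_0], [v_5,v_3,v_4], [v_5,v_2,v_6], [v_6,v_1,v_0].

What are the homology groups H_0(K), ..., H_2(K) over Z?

H_0 = Z,  H_1 = Z/2,  H_2 = 0.

Fix the vertex order v_0 < v_1 < v_2 < v_3 < v_4 < v_5 < v_6 and write every simplex with vertices in increasing order. Then dim K = 2 and the simplices of K are:

  0-simplices (7): [v_0], [v_1], [v_2], [v_3], [v_4], [v_5], [v_6]
  1-simplices (18): (18 of them)
  2-simplices (12): (12 of them)

giving chain groups C_0 ≅ Z^7, C_1 ≅ Z^18, C_2 ≅ Z^12.

∂_1: C_1 → C_0 sends each edge [p,q] (with p < q) to q − p.
This gives a 7×18 integer matrix of rank 6; reducing to Smith normal form yields diagonal entries (1,1,1,1,1,1).

The boundary map ∂_2: C_2 → C_1 maps a triangle to the signed sum of its edges. For instance
  ∂[v_0,v_5,v_6] = [v_5,v_6] − [v_0,v_6] + [v_0,v_5],
  ∂[v_2,v_5,v_6] = [v_5,v_6] − [v_2,v_6] + [v_2,v_5].
The 18×12 boundary matrix has rank 12 and Smith normal form diag(1,1,1,1,1,1,1,1,1,1,1,2).

Computing H_k = (kernel of ∂_k) / (image of ∂_{k+1}):

  H_0: rank C_0 − rank ∂_1 = 7 − 6 = 1, and the invariant factors of ∂_1 are all 1, so H_0 ≅ Z.
  H_1: rank ker ∂_1 − rank ∂_2 = (18 − 6) − 12 = 0, and ∂_2 has invariant factor 2 > 1, so H_1 ≅ Z/2.
  H_2: rank ker ∂_2 − rank ∂_3 = (12 − 12) − 0 = 0, and there is no ∂_3, so H_2 ≅ 0.

As a check, the Euler characteristic is 7 − 18 + 12 = 1, which agrees with 1 − 0 + 0 = 1.
(K is a triangulation of the real projective plane RP^2.)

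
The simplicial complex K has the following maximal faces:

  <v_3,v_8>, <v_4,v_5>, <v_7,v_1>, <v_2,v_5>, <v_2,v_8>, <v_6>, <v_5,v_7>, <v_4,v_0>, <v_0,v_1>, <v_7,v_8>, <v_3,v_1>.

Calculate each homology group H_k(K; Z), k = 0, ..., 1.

Order the vertices as v_0 < v_1 < v_2 < v_3 < v_4 < v_5 < v_6 < v_7 < v_8. Listing each simplex with vertices in this order, K has dimension 1 with simplices:

  0-simplices (9): [v_0], [v_1], [v_2], [v_3], [v_4], [v_5], [v_6], [v_7], [v_8]
  1-simplices (10): [v_0,v_1], [v_0,v_4], [v_1,v_3], [v_1,v_7], [v_2,v_5], [v_2,v_8], [v_3,v_8], [v_4,v_5], [v_5,v_7], [v_7,v_8]

Hence C_0 ≅ Z^9, C_1 ≅ Z^10.

The boundary map ∂_1: C_1 → C_0 maps an edge to its endpoints' difference, ∂[p,q] = q − p.
The resulting 9×10 matrix has rank 7, and its Smith normal form has invariant factors (1,1,1,1,1,1,1).

Now H_k = ker ∂_k / im ∂_{k+1}, so:

  H_0: rank C_0 − rank ∂_1 = 9 − 7 = 2, and the invariant factors of ∂_1 are all 1, so H_0 = Z^2.
  H_1: rank ker ∂_1 − rank ∂_2 = (10 − 7) − 0 = 3, and there is no ∂_2, so H_1 = Z^3.

As a check, the Euler characteristic is 9 − 10 = -1, which agrees with 2 − 3 = -1.

H_0 = Z^2,  H_1 = Z^3.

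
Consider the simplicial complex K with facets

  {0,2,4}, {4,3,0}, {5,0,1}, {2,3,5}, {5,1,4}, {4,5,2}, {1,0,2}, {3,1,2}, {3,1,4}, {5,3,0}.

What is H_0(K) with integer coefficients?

H_0 ≅ Z.

Order the vertices as 0 < 1 < 2 < 3 < 4 < 5. Listing each simplex with vertices in this order, K has dimension 2 with simplices:

  0-simplices (6): [0], [1], [2], [3], [4], [5]
  1-simplices (15): [0,1], [0,2], [0,3], [0,4], [0,5], [1,2], [1,3], [1,4], [1,5], [2,3], [2,4], [2,5], [3,4], [3,5], [4,5]
  2-simplices (10): [0,1,2], [0,1,5], [0,2,4], [0,3,4], [0,3,5], [1,2,3], [1,3,4], [1,4,5], [2,3,5], [2,4,5]

giving chain groups C_0 ≅ Z^6, C_1 ≅ Z^15, C_2 ≅ Z^10.

The boundary map ∂_1: C_1 → C_0 maps an edge to its endpoints' difference, ∂[p,q] = q − p. For instance
  ∂[2,5] = [5] − [2].
The 6×15 boundary matrix has rank 5 and Smith normal form diag(1,1,1,1,1).

Boundary ∂_2: C_2 → C_1 maps a triangle to the signed sum of its edges. For instance
  ∂[2,4,5] = [4,5] − [2,5] + [2,4],
  ∂[0,2,4] = [2,4] − [0,4] + [0,2].
This gives a 15×10 integer matrix of rank 10; reducing to Smith normal form yields diagonal entries (1,1,1,1,1,1,1,1,1,2).

Computing H_k = (kernel of ∂_k) / (image of ∂_{k+1}):

  H_0: rank C_0 − rank ∂_1 = 6 − 5 = 1, and the invariant factors of ∂_1 are all 1, so H_0 = Z.

(K is a triangulation of the real projective plane RP^2.)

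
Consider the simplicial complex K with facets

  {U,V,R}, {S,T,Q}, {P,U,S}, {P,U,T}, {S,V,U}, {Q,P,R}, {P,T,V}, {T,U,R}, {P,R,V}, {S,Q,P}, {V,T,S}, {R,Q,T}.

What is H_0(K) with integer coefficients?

Fix the vertex order P < Q < R < S < T < U < V and write every simplex with vertices in increasing order. Then dim K = 2 and the simplices of K are:

  0-simplices (7): P, Q, R, S, T, U, V
  1-simplices (18): PQ, PR, PS, PT, PU, PV, QR, QS, QT, RT, RU, RV, ST, SU, SV, TU, TV, UV
  2-simplices (12): PQR, PQS, PRV, PSU, PTU, PTV, QRT, QST, RTU, RUV, STV, SUV

so the chain groups are C_0 ≅ Z^7, C_1 ≅ Z^18, C_2 ≅ Z^12.

Boundary ∂_1: C_1 → C_0 sends each edge [p,q] (with p < q) to q − p.
The 7×18 boundary matrix has rank 6 and Smith normal form diag(1,1,1,1,1,1).

Boundary ∂_2: C_2 → C_1 sends each 2-simplex [p,q,r] to [q,r] − [p,r] + [p,q]. For instance
  ∂PQS = QS − PS + PQ,
  ∂STV = TV − SV + ST.
The 18×12 boundary matrix has rank 12 and Smith normal form diag(1,1,1,1,1,1,1,1,1,1,1,2).

From H_k ≅ ker(∂_k) / im(∂_{k+1}) we obtain:

  H_0: rank C_0 − rank ∂_1 = 7 − 6 = 1, and the invariant factors of ∂_1 are all 1, so H_0 ≅ Z.

H_0 ≅ Z.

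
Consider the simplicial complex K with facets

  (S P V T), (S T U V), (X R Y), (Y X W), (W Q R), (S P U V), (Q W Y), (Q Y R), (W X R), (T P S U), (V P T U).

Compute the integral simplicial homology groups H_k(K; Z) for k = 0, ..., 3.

H_0 ≅ Z^2,  H_1 = 0,  H_2 ≅ Z,  H_3 ≅ Z.

We work with the vertex ordering P < Q < R < S < T < U < V < W < X < Y. The simplices of K, each written with vertices in increasing order, are:

  0-simplices (10): P, Q, R, S, T, U, V, W, X, Y
  1-simplices (19): PS, PT, PU, PV, QR, QW, QY, RW, RX, RY, ST, SU, SV, TU, TV, UV, WX, WY, XY
  2-simplices (16): PST, PSU, PSV, PTU, PTV, PUV, QRW, QRY, QWY, RWX, RXY, STU, STV, SUV, TUV, WXY
  3-simplices (5): PSTU, PSTV, PSUV, PTUV, STUV

Hence C_0 ≅ Z^10, C_1 ≅ Z^19, C_2 ≅ Z^16, C_3 ≅ Z^5.

The boundary map ∂_1: C_1 → C_0 maps an edge to its endpoints' difference, ∂[p,q] = q − p. For instance
  ∂RX = X − R.
This gives a 10×19 integer matrix of rank 8; reducing to Smith normal form yields diagonal entries (1,1,1,1,1,1,1,1).

∂_2: C_2 → C_1 maps a triangle to the signed sum of its edges. For instance
  ∂PST = ST − PT + PS,
  ∂STU = TU − SU + ST.
This gives a 19×16 integer matrix of rank 11; reducing to Smith normal form yields diagonal entries (1,1,1,1,1,1,1,1,1,1,1).

Boundary ∂_3: C_3 → C_2 sends each 3-simplex σ to the alternating sum Σ_i (−1)^i (σ with its i-th vertex removed). For instance
  ∂STUV = TUV − SUV + STV − STU,
  ∂PSUV = SUV − PUV + PSV − PSU.
The resulting 16×5 matrix has rank 4, and its Smith normal form has invariant factors (1,1,1,1).

Computing H_k = (kernel of ∂_k) / (image of ∂_{k+1}):

  H_0: rank C_0 − rank ∂_1 = 10 − 8 = 2, and the invariant factors of ∂_1 are all 1, so H_0 = Z^2.
  H_1: rank ker ∂_1 − rank ∂_2 = (19 − 8) − 11 = 0, and the invariant factors of ∂_2 are all 1, so H_1 = 0.
  H_2: rank ker ∂_2 − rank ∂_3 = (16 − 11) − 4 = 1, and the invariant factors of ∂_3 are all 1, so H_2 = Z.
  H_3: rank ker ∂_3 − rank ∂_4 = (5 − 4) − 0 = 1, and there is no ∂_4, so H_3 = Z.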